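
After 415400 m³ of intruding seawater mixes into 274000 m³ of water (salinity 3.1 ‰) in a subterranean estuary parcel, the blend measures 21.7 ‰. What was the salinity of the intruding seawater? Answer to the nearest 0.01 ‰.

33.97 ‰

Salt balance: 274,000×3.1 + 415,400×S = 689,400×21.7
849,400 + 415,400·S = 14,959,980
S = (14,959,980 − 849,400) / 415,400 = 33.9687 ‰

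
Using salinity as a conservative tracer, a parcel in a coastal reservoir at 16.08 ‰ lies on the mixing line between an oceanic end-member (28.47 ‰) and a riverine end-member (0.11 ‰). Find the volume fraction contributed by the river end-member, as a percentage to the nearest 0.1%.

43.7%

Let f be the freshwater fraction. Salt balance per unit volume:
f×0.11 + (1−f)×28.47 = 16.08
f = (28.47 − 16.08) / (28.47 − 0.11) = 12.39/28.36 = 0.4369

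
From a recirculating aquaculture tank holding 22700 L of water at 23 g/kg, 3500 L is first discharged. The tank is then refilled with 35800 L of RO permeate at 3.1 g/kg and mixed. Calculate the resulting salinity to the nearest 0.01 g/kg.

10.05 g/kg

Remaining after removal: 19,200 L at 23 g/kg (salt = 441,600)
After addition: salt = 441,600 + 35,800×3.1 = 552,580; volume = 55,000 L
S = 552,580 / 55,000 = 10.0469 g/kg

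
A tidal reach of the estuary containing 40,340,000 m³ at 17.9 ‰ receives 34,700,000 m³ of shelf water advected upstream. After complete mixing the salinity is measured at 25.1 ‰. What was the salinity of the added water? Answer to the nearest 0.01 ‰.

33.47 ‰

Salt balance: 40,340,000×17.9 + 34,700,000×S = 75,040,000×25.1
722,086,000 + 34,700,000·S = 1,883,504,000
S = (1,883,504,000 − 722,086,000) / 34,700,000 = 33.4703 ‰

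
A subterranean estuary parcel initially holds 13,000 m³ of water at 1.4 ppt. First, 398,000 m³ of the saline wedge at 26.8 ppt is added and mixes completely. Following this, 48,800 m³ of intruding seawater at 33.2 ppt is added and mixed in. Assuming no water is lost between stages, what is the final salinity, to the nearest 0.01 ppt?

26.76 ppt

Total salt / total volume:
Initial salt = 13,000×1.4 = 18,200
After stage 1: salt = 18,200 + 398,000×26.8 = 10,684,600; volume = 411,000 m³; S = 25.997 ppt
After stage 2: salt = 10,684,600 + 48,800×33.2 = 12,304,760; volume = 459,800 m³
S = 12,304,760 / 459,800 = 26.7611 ppt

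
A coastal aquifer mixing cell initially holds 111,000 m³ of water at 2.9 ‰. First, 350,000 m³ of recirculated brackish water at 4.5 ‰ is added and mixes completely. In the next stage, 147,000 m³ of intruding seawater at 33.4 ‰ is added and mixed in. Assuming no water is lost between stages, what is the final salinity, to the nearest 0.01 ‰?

11.20 ‰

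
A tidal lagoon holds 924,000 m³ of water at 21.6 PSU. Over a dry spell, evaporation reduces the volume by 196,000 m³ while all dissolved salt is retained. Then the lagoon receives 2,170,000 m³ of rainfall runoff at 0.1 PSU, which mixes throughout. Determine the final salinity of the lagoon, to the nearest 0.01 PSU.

After evaporation: salt = 924,000×21.6 = 19,958,400; volume = 924,000 − 196,000 = 728,000 m³
After mixing: salt = 19,958,400 + 2,170,000×0.1 = 20,175,400; volume = 728,000 + 2,170,000 = 2,898,000 m³
S = 20,175,400 / 2,898,000 = 6.9618 PSU

6.96 PSU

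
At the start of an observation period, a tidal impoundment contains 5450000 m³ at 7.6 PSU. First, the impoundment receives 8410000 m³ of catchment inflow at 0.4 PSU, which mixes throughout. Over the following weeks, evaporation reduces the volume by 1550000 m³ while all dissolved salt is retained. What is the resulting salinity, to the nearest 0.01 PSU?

After mixing: salt = 5,450,000×7.6 + 8,410,000×0.4 = 44,784,000; volume = 13,860,000 m³
After evaporation: salt unchanged = 44,784,000; volume = 13,860,000 − 1,550,000 = 12,310,000 m³
S = 44,784,000 / 12,310,000 = 3.638 PSU

3.64 PSU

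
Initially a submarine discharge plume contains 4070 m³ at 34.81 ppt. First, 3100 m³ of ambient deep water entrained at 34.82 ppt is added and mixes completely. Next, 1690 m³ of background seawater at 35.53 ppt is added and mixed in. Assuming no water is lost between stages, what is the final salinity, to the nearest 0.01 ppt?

By conservation of dissolved salt,
Initial salt = 4,070×34.81 = 141,676.7
After stage 1: salt = 141,676.7 + 3,100×34.82 = 249,618.7; volume = 7,170 m³; S = 34.814 ppt
After stage 2: salt = 249,618.7 + 1,690×35.53 = 309,664.4; volume = 8,860 m³
S = 309,664.4 / 8,860 = 34.9508 ppt

34.95 ppt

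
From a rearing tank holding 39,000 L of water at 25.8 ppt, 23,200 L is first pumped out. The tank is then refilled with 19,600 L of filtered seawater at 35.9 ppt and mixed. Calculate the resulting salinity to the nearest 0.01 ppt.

31.39 ppt

Remaining after removal: 15,800 L at 25.8 ppt (salt = 407,640)
After addition: salt = 407,640 + 19,600×35.9 = 1,111,280; volume = 35,400 L
S = 1,111,280 / 35,400 = 31.3921 ppt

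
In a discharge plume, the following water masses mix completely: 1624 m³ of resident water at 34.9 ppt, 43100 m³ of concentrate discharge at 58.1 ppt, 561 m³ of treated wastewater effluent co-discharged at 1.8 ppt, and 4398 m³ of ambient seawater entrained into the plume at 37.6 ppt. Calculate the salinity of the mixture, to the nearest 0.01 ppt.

Mass of salt is conserved:
salt = 1,624×34.9 + 43,100×58.1 + 561×1.8 + 4,398×37.6 = 56,677.6 + 2,504,110 + 1,009.8 + 165,364.8 = 2,727,162.2
volume = 1,624 + 43,100 + 561 + 4,398 = 49,683 m³
S = 2,727,162.2 / 49,683 = 54.8913 ppt

54.89 ppt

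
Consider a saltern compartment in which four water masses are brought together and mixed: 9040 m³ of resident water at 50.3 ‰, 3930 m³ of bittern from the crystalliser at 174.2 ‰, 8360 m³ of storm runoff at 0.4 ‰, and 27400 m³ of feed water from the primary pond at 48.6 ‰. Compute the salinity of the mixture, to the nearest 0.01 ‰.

Mass of salt is conserved:
salt = 9,040×50.3 + 3,930×174.2 + 8,360×0.4 + 27,400×48.6 = 454,712 + 684,606 + 3,344 + 1,331,640 = 2,474,302
volume = 9,040 + 3,930 + 8,360 + 27,400 = 48,730 m³
S = 2,474,302 / 48,730 = 50.7757 ‰

50.78 ‰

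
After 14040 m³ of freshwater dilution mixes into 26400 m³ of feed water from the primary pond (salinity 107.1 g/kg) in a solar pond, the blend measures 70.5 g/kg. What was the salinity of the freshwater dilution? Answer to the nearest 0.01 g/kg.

1.68 g/kg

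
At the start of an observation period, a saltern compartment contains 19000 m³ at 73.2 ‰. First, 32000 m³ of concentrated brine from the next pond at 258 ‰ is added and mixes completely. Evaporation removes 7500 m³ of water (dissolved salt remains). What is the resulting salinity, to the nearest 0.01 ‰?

221.77 ‰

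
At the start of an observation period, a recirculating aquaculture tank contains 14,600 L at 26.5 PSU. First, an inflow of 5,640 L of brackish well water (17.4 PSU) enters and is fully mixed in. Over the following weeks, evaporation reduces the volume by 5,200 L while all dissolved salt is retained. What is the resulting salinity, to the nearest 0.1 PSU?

After mixing: salt = 14,600×26.5 + 5,640×17.4 = 485,036; volume = 20,240 L
After evaporation: salt unchanged = 485,036; volume = 20,240 − 5,200 = 15,040 L
S = 485,036 / 15,040 = 32.2497 PSU

32.2 PSU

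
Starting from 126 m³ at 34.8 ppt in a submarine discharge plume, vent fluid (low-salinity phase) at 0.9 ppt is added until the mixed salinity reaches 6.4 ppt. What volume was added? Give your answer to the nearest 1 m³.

Salt balance: 126×34.8 + V×0.9 = (126+V)×6.4
4,384.8 + 0.9V = 806.4 + 6.4V
3,578.4 = 5.5V
V = 650.62 m³

651 m³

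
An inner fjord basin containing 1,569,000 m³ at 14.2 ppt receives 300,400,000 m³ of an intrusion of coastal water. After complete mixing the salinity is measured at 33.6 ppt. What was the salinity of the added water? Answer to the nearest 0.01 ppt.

33.70 ppt

Salt balance: 1,569,000×14.2 + 300,400,000×S = 301,969,000×33.6
22,279,800 + 300,400,000·S = 10,146,158,400
S = (10,146,158,400 − 22,279,800) / 300,400,000 = 33.7013 ppt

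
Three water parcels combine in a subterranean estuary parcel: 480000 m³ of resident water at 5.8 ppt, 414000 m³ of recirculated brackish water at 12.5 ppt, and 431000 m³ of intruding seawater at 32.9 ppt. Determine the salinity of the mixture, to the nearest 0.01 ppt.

16.71 ppt

Conserving salt mass:
salt = 480,000×5.8 + 414,000×12.5 + 431,000×32.9 = 2,784,000 + 5,175,000 + 14,179,900 = 22,138,900
volume = 480,000 + 414,000 + 431,000 = 1,325,000 m³
S = 22,138,900 / 1,325,000 = 16.7086 ppt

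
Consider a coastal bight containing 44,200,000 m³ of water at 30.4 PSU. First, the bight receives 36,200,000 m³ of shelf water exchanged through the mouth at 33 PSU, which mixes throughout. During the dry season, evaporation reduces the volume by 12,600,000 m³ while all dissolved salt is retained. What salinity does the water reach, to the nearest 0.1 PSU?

After mixing: salt = 44,200,000×30.4 + 36,200,000×33 = 2,538,280,000; volume = 80,400,000 m³
After evaporation: salt unchanged = 2,538,280,000; volume = 80,400,000 − 12,600,000 = 67,800,000 m³
S = 2,538,280,000 / 67,800,000 = 37.4378 PSU

37.4 PSU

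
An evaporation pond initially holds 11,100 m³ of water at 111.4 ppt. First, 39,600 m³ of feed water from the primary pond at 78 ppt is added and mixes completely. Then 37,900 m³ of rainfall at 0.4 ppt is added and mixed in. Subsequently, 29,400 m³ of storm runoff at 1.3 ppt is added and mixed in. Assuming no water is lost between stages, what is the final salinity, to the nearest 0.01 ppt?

37.11 ppt

Salt balance:
Initial salt = 11,100×111.4 = 1,236,540
After stage 1: salt = 1,236,540 + 39,600×78 = 4,325,340; volume = 50,700 m³; S = 85.312 ppt
After stage 2: salt = 4,325,340 + 37,900×0.4 = 4,340,500; volume = 88,600 m³; S = 48.99 ppt
After stage 3: salt = 4,340,500 + 29,400×1.3 = 4,378,720; volume = 118,000 m³
S = 4,378,720 / 118,000 = 37.1078 ppt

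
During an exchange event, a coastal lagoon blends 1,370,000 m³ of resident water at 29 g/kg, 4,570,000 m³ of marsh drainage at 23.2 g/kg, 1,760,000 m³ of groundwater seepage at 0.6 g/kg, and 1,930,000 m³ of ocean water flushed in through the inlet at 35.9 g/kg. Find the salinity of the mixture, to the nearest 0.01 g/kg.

By conservation of dissolved salt,
salt = 1,370,000×29 + 4,570,000×23.2 + 1,760,000×0.6 + 1,930,000×35.9 = 39,730,000 + 106,024,000 + 1,056,000 + 69,287,000 = 216,097,000
volume = 1,370,000 + 4,570,000 + 1,760,000 + 1,930,000 = 9,630,000 m³
S = 216,097,000 / 9,630,000 = 22.44 g/kg

22.44 g/kg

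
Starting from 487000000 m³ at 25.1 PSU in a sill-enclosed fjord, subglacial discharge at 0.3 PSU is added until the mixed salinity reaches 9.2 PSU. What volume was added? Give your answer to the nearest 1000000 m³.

Salt balance: 487,000,000×25.1 + V×0.3 = (487,000,000+V)×9.2
12,223,700,000 + 0.3V = 4,480,400,000 + 9.2V
7,743,300,000 = 8.9V
V = 870,033,707.87 m³

870000000 m³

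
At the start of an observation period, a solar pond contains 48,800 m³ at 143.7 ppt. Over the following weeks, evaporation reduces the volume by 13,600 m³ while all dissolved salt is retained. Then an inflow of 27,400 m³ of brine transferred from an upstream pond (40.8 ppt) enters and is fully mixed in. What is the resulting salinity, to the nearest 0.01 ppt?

129.88 ppt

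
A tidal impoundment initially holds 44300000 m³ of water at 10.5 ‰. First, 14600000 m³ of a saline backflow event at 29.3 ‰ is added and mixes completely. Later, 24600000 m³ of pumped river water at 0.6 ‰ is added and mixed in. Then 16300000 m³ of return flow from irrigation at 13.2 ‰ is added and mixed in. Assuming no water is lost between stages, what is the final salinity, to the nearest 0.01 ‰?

Weighted by volume,
Initial salt = 44,300,000×10.5 = 465,150,000
After stage 1: salt = 465,150,000 + 14,600,000×29.3 = 892,930,000; volume = 58,900,000 m³; S = 15.16 ‰
After stage 2: salt = 892,930,000 + 24,600,000×0.6 = 907,690,000; volume = 83,500,000 m³; S = 10.871 ‰
After stage 3: salt = 907,690,000 + 16,300,000×13.2 = 1,122,850,000; volume = 99,800,000 m³
S = 1,122,850,000 / 99,800,000 = 11.251 ‰

11.25 ‰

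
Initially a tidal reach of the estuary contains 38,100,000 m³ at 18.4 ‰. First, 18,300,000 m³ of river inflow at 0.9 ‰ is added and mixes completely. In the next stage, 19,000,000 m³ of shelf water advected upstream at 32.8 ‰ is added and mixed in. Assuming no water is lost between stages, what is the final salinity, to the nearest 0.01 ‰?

Total salt / total volume:
Initial salt = 38,100,000×18.4 = 701,040,000
After stage 1: salt = 701,040,000 + 18,300,000×0.9 = 717,510,000; volume = 56,400,000 m³; S = 12.722 ‰
After stage 2: salt = 717,510,000 + 19,000,000×32.8 = 1,340,710,000; volume = 75,400,000 m³
S = 1,340,710,000 / 75,400,000 = 17.7813 ‰

17.78 ‰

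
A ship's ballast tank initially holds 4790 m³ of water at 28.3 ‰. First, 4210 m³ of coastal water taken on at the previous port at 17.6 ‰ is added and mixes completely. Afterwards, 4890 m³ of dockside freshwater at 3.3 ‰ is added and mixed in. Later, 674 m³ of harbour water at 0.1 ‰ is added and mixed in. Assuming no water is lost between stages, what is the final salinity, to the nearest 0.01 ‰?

15.51 ‰

Salt balance:
Initial salt = 4,790×28.3 = 135,557
After stage 1: salt = 135,557 + 4,210×17.6 = 209,653; volume = 9,000 m³; S = 23.295 ‰
After stage 2: salt = 209,653 + 4,890×3.3 = 225,790; volume = 13,890 m³; S = 16.256 ‰
After stage 3: salt = 225,790 + 674×0.1 = 225,857.4; volume = 14,564 m³
S = 225,857.4 / 14,564 = 15.5079 ‰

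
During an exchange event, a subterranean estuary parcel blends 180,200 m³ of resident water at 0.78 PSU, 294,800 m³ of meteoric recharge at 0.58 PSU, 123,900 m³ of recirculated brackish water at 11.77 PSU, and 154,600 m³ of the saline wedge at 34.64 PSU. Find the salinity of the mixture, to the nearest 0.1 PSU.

9.5 PSU

Weighted by volume,
salt = 180,200×0.78 + 294,800×0.58 + 123,900×11.77 + 154,600×34.64 = 140,556 + 170,984 + 1,458,303 + 5,355,344 = 7,125,187
volume = 180,200 + 294,800 + 123,900 + 154,600 = 753,500 m³
S = 7,125,187 / 753,500 = 9.456 PSU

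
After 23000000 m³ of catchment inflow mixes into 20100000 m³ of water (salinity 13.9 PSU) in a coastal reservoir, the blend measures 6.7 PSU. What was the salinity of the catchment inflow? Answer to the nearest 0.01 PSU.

Salt balance: 20,100,000×13.9 + 23,000,000×S = 43,100,000×6.7
279,390,000 + 23,000,000·S = 288,770,000
S = (288,770,000 − 279,390,000) / 23,000,000 = 0.4078 PSU

0.41 PSU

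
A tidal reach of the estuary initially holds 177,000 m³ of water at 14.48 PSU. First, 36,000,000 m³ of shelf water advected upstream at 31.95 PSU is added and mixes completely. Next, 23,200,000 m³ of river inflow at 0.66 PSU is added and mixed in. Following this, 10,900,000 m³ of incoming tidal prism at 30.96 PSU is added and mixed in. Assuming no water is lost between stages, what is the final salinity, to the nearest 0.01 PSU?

21.42 PSU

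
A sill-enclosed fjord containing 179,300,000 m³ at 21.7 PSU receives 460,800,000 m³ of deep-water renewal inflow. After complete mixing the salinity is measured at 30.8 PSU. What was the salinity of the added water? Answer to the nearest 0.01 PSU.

34.34 PSU

Salt balance: 179,300,000×21.7 + 460,800,000×S = 640,100,000×30.8
3,890,810,000 + 460,800,000·S = 19,715,080,000
S = (19,715,080,000 − 3,890,810,000) / 460,800,000 = 34.3409 PSU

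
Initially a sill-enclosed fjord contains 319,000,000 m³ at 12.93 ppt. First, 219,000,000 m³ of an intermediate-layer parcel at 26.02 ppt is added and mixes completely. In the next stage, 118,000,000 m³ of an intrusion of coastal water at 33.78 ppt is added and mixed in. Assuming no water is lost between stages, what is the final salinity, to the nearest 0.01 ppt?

21.05 ppt

Conserving salt mass:
Initial salt = 319,000,000×12.93 = 4,124,670,000
After stage 1: salt = 4,124,670,000 + 219,000,000×26.02 = 9,823,050,000; volume = 538,000,000 m³; S = 18.258 ppt
After stage 2: salt = 9,823,050,000 + 118,000,000×33.78 = 13,809,090,000; volume = 656,000,000 m³
S = 13,809,090,000 / 656,000,000 = 21.0504 ppt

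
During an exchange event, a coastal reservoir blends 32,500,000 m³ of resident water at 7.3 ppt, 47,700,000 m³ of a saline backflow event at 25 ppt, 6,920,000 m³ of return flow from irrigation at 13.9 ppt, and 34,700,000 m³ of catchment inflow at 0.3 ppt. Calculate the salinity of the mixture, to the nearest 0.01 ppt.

12.61 ppt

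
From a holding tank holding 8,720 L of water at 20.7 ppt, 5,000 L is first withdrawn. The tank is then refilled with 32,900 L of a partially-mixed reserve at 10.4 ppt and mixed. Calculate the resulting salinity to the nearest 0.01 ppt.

Remaining after removal: 3,720 L at 20.7 ppt (salt = 77,004)
After addition: salt = 77,004 + 32,900×10.4 = 419,164; volume = 36,620 L
S = 419,164 / 36,620 = 11.4463 ppt

11.45 ppt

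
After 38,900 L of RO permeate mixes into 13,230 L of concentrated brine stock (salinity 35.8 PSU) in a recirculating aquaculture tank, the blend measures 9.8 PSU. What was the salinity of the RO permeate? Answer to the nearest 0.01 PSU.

Salt balance: 13,230×35.8 + 38,900×S = 52,130×9.8
473,634 + 38,900·S = 510,874
S = (510,874 − 473,634) / 38,900 = 0.9573 PSU

0.96 PSU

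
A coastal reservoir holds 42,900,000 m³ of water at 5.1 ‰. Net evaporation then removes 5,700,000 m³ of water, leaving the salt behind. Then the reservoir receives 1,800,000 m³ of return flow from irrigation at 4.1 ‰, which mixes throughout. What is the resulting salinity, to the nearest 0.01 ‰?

5.80 ‰

After evaporation: salt = 42,900,000×5.1 = 218,790,000; volume = 42,900,000 − 5,700,000 = 37,200,000 m³
After mixing: salt = 218,790,000 + 1,800,000×4.1 = 226,170,000; volume = 37,200,000 + 1,800,000 = 39,000,000 m³
S = 226,170,000 / 39,000,000 = 5.7992 ‰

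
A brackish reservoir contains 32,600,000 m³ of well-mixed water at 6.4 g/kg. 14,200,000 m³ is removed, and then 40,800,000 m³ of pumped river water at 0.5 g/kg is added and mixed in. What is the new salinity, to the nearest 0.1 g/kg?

2.3 g/kg

Remaining after removal: 18,400,000 m³ at 6.4 g/kg (salt = 117,760,000)
After addition: salt = 117,760,000 + 40,800,000×0.5 = 138,160,000; volume = 59,200,000 m³
S = 138,160,000 / 59,200,000 = 2.3338 g/kg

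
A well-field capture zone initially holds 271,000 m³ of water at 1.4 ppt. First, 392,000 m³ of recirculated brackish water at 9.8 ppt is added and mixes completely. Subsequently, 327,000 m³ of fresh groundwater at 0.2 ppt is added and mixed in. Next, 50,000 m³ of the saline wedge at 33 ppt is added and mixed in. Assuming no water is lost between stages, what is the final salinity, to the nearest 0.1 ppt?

5.7 ppt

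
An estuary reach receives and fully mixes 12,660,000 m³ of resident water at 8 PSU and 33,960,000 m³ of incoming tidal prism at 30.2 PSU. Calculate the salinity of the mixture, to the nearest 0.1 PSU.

24.2 PSU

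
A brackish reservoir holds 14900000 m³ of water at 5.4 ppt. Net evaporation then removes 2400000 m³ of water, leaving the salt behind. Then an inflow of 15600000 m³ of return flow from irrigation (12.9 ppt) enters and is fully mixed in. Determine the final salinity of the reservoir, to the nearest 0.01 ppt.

After evaporation: salt = 14,900,000×5.4 = 80,460,000; volume = 14,900,000 − 2,400,000 = 12,500,000 m³
After mixing: salt = 80,460,000 + 15,600,000×12.9 = 281,700,000; volume = 12,500,000 + 15,600,000 = 28,100,000 m³
S = 281,700,000 / 28,100,000 = 10.0249 ppt

10.02 ppt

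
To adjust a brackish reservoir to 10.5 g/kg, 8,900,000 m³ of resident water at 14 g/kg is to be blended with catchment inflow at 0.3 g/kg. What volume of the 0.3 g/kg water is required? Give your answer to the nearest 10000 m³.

3050000 m³

Salt balance: 8,900,000×14 + V×0.3 = (8,900,000+V)×10.5
124,600,000 + 0.3V = 93,450,000 + 10.5V
31,150,000 = 10.2V
V = 3,053,921.57 m³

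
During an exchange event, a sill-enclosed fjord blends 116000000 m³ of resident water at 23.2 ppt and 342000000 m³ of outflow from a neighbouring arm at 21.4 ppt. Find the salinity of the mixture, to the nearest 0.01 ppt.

21.86 ppt

Total salt / total volume:
salt = 116,000,000×23.2 + 342,000,000×21.4 = 2,691,200,000 + 7,318,800,000 = 10,010,000,000
volume = 116,000,000 + 342,000,000 = 458,000,000 m³
S = 10,010,000,000 / 458,000,000 = 21.8559 ppt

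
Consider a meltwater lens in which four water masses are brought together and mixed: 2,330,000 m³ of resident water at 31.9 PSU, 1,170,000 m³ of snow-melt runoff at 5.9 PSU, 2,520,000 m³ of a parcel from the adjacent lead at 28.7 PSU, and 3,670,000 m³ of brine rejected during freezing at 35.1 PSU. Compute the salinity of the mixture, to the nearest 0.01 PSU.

Weighted by volume,
salt = 2,330,000×31.9 + 1,170,000×5.9 + 2,520,000×28.7 + 3,670,000×35.1 = 74,327,000 + 6,903,000 + 72,324,000 + 128,817,000 = 282,371,000
volume = 2,330,000 + 1,170,000 + 2,520,000 + 3,670,000 = 9,690,000 m³
S = 282,371,000 / 9,690,000 = 29.1405 PSU

29.14 PSU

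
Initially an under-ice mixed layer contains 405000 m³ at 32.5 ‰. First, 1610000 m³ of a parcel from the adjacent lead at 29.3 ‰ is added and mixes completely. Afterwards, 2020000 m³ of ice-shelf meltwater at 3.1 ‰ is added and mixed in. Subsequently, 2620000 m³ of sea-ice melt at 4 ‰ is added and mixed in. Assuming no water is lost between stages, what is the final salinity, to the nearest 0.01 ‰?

11.58 ‰

Salt balance:
Initial salt = 405,000×32.5 = 13,162,500
After stage 1: salt = 13,162,500 + 1,610,000×29.3 = 60,335,500; volume = 2,015,000 m³; S = 29.943 ‰
After stage 2: salt = 60,335,500 + 2,020,000×3.1 = 66,597,500; volume = 4,035,000 m³; S = 16.505 ‰
After stage 3: salt = 66,597,500 + 2,620,000×4 = 77,077,500; volume = 6,655,000 m³
S = 77,077,500 / 6,655,000 = 11.5819 ‰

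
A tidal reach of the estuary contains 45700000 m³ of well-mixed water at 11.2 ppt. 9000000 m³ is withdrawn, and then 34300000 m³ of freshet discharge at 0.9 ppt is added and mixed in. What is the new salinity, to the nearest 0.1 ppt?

6.2 ppt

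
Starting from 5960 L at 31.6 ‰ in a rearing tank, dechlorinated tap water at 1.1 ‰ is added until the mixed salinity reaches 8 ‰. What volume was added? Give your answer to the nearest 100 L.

20400 L

Salt balance: 5,960×31.6 + V×1.1 = (5,960+V)×8
188,336 + 1.1V = 47,680 + 8V
140,656 = 6.9V
V = 20,384.93 L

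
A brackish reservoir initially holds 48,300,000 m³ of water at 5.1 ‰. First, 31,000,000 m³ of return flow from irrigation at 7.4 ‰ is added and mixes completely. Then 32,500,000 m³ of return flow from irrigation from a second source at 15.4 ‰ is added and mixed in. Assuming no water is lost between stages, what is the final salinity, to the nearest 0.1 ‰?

Total salt / total volume:
Initial salt = 48,300,000×5.1 = 246,330,000
After stage 1: salt = 246,330,000 + 31,000,000×7.4 = 475,730,000; volume = 79,300,000 m³; S = 5.999 ‰
After stage 2: salt = 475,730,000 + 32,500,000×15.4 = 976,230,000; volume = 111,800,000 m³
S = 976,230,000 / 111,800,000 = 8.7319 ‰

8.7 ‰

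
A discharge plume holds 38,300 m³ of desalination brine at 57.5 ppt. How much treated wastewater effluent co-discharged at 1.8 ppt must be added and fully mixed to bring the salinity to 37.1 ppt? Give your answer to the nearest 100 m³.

Salt balance: 38,300×57.5 + V×1.8 = (38,300+V)×37.1
2,202,250 + 1.8V = 1,420,930 + 37.1V
781,320 = 35.3V
V = 22,133.71 m³

22100 m³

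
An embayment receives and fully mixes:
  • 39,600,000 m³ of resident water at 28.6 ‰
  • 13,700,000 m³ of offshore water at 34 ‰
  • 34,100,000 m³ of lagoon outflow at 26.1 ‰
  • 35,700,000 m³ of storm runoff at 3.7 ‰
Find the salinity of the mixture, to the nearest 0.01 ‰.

Mass of salt is conserved:
salt = 39,600,000×28.6 + 13,700,000×34 + 34,100,000×26.1 + 35,700,000×3.7 = 1,132,560,000 + 465,800,000 + 890,010,000 + 132,090,000 = 2,620,460,000
volume = 39,600,000 + 13,700,000 + 34,100,000 + 35,700,000 = 123,100,000 m³
S = 2,620,460,000 / 123,100,000 = 21.2872 ‰

21.29 ‰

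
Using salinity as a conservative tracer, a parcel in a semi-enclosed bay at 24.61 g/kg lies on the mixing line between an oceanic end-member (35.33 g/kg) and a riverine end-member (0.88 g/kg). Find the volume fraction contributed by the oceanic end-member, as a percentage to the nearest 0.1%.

68.9%

Let g be the oceanic fraction. Salt balance per unit volume:
g×35.33 + (1−g)×0.88 = 24.61
g = (24.61 − 0.88) / (35.33 − 0.88) = 23.73/34.45 = 0.6888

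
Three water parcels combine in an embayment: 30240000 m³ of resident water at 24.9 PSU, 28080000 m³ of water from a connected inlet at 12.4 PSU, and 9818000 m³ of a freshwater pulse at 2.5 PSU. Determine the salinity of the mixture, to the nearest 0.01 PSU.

16.52 PSU

Weighted by volume,
salt = 30,240,000×24.9 + 28,080,000×12.4 + 9,818,000×2.5 = 752,976,000 + 348,192,000 + 24,545,000 = 1,125,713,000
volume = 30,240,000 + 28,080,000 + 9,818,000 = 68,138,000 m³
S = 1,125,713,000 / 68,138,000 = 16.5211 PSU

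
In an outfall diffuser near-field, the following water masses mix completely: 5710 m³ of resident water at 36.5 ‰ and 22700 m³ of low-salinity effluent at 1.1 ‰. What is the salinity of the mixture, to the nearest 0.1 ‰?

8.2 ‰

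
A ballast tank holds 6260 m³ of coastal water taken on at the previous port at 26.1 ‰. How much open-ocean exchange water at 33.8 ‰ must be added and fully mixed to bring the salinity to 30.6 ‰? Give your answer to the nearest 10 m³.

8800 m³

Salt balance: 6,260×26.1 + V×33.8 = (6,260+V)×30.6
163,386 + 33.8V = 191,556 + 30.6V
28,170 = 3.2V
V = 8,803.13 m³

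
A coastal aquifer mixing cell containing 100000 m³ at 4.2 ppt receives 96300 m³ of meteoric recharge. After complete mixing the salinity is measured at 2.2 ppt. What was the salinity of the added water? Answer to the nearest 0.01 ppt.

0.12 ppt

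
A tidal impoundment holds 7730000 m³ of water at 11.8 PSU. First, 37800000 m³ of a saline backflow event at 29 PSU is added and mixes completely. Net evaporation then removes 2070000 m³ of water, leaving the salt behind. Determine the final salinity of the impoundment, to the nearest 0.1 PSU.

After mixing: salt = 7,730,000×11.8 + 37,800,000×29 = 1,187,414,000; volume = 45,530,000 m³
After evaporation: salt unchanged = 1,187,414,000; volume = 45,530,000 − 2,070,000 = 43,460,000 m³
S = 1,187,414,000 / 43,460,000 = 27.322 PSU

27.3 PSU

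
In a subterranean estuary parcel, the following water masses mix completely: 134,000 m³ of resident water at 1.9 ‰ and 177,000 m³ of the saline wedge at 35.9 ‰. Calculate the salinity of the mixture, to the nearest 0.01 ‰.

21.25 ‰

Weighted by volume,
salt = 134,000×1.9 + 177,000×35.9 = 254,600 + 6,354,300 = 6,608,900
volume = 134,000 + 177,000 = 311,000 m³
S = 6,608,900 / 311,000 = 21.2505 ‰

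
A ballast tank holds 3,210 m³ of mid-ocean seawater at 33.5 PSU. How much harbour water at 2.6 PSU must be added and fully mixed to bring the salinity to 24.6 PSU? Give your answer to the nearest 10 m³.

Salt balance: 3,210×33.5 + V×2.6 = (3,210+V)×24.6
107,535 + 2.6V = 78,966 + 24.6V
28,569 = 22V
V = 1,298.59 m³

1300 m³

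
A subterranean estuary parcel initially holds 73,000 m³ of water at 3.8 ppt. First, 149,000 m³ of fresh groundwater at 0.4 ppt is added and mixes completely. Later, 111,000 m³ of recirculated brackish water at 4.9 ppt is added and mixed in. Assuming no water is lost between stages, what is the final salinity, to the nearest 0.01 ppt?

Weighted by volume,
Initial salt = 73,000×3.8 = 277,400
After stage 1: salt = 277,400 + 149,000×0.4 = 337,000; volume = 222,000 m³; S = 1.518 ppt
After stage 2: salt = 337,000 + 111,000×4.9 = 880,900; volume = 333,000 m³
S = 880,900 / 333,000 = 2.6453 ppt

2.65 ppt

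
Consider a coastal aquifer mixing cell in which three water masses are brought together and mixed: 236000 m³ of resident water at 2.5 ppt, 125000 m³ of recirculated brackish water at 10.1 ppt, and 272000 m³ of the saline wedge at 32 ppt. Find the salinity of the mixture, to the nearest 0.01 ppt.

By conservation of dissolved salt,
salt = 236,000×2.5 + 125,000×10.1 + 272,000×32 = 590,000 + 1,262,500 + 8,704,000 = 10,556,500
volume = 236,000 + 125,000 + 272,000 = 633,000 m³
S = 10,556,500 / 633,000 = 16.6769 ppt

16.68 ppt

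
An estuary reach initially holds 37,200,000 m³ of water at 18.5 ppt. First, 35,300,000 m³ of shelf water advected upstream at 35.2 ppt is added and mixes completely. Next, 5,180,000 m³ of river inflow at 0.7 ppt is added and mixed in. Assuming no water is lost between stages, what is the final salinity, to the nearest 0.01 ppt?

By conservation of dissolved salt,
Initial salt = 37,200,000×18.5 = 688,200,000
After stage 1: salt = 688,200,000 + 35,300,000×35.2 = 1,930,760,000; volume = 72,500,000 m³; S = 26.631 ppt
After stage 2: salt = 1,930,760,000 + 5,180,000×0.7 = 1,934,386,000; volume = 77,680,000 m³
S = 1,934,386,000 / 77,680,000 = 24.902 ppt

24.90 ppt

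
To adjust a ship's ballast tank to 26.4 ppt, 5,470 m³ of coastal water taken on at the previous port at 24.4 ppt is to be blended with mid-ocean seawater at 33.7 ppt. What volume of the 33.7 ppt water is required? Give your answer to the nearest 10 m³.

1500 m³

Salt balance: 5,470×24.4 + V×33.7 = (5,470+V)×26.4
133,468 + 33.7V = 144,408 + 26.4V
10,940 = 7.3V
V = 1,498.63 m³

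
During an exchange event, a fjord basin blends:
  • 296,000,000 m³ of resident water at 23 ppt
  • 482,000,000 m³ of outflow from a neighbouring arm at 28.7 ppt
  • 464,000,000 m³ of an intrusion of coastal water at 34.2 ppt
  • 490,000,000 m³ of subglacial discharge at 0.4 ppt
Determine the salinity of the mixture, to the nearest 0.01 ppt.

21.19 ppt

Salt balance:
salt = 296,000,000×23 + 482,000,000×28.7 + 464,000,000×34.2 + 490,000,000×0.4 = 6,808,000,000 + 13,833,400,000 + 15,868,800,000 + 196,000,000 = 36,706,200,000
volume = 296,000,000 + 482,000,000 + 464,000,000 + 490,000,000 = 1,732,000,000 m³
S = 36,706,200,000 / 1,732,000,000 = 21.193 ppt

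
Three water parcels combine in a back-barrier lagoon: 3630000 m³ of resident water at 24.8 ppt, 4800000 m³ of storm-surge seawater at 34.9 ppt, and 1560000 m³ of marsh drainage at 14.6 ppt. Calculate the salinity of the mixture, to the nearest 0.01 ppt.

28.06 ppt

Mass of salt is conserved:
salt = 3,630,000×24.8 + 4,800,000×34.9 + 1,560,000×14.6 = 90,024,000 + 167,520,000 + 22,776,000 = 280,320,000
volume = 3,630,000 + 4,800,000 + 1,560,000 = 9,990,000 m³
S = 280,320,000 / 9,990,000 = 28.0601 ppt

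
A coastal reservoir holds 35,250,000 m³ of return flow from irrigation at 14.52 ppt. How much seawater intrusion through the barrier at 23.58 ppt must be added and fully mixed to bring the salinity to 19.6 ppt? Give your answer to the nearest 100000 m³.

45000000 m³

Salt balance: 35,250,000×14.52 + V×23.58 = (35,250,000+V)×19.6
511,830,000 + 23.58V = 690,900,000 + 19.6V
179,070,000 = 3.98V
V = 44,992,462.31 m³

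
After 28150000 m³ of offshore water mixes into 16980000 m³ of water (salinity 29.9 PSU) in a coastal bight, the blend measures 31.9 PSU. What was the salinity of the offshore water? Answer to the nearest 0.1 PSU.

33.1 PSU

Salt balance: 16,980,000×29.9 + 28,150,000×S = 45,130,000×31.9
507,702,000 + 28,150,000·S = 1,439,647,000
S = (1,439,647,000 − 507,702,000) / 28,150,000 = 33.1064 PSU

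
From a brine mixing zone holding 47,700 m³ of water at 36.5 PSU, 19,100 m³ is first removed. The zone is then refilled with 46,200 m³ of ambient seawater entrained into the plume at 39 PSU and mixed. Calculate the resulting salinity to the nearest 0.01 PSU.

38.04 PSU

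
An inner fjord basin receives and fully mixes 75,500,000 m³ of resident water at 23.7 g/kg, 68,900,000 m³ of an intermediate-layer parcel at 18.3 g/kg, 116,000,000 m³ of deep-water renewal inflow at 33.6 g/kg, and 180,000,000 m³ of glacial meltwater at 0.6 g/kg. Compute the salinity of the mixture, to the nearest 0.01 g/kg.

Salt balance:
salt = 75,500,000×23.7 + 68,900,000×18.3 + 116,000,000×33.6 + 180,000,000×0.6 = 1,789,350,000 + 1,260,870,000 + 3,897,600,000 + 108,000,000 = 7,055,820,000
volume = 75,500,000 + 68,900,000 + 116,000,000 + 180,000,000 = 440,400,000 m³
S = 7,055,820,000 / 440,400,000 = 16.0214 g/kg

16.02 g/kg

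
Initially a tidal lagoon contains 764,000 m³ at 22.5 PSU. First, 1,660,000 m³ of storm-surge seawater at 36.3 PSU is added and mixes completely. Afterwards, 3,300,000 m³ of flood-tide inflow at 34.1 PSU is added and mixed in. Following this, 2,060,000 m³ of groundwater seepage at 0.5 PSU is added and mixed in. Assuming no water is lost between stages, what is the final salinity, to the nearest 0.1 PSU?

24.5 PSU

Mass of salt is conserved:
Initial salt = 764,000×22.5 = 17,190,000
After stage 1: salt = 17,190,000 + 1,660,000×36.3 = 77,448,000; volume = 2,424,000 m³; S = 31.95 PSU
After stage 2: salt = 77,448,000 + 3,300,000×34.1 = 189,978,000; volume = 5,724,000 m³; S = 33.19 PSU
After stage 3: salt = 189,978,000 + 2,060,000×0.5 = 191,008,000; volume = 7,784,000 m³
S = 191,008,000 / 7,784,000 = 24.5385 PSU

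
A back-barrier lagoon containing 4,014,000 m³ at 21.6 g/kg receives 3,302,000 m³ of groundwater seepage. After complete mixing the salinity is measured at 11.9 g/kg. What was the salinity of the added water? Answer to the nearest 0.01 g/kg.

Salt balance: 4,014,000×21.6 + 3,302,000×S = 7,316,000×11.9
86,702,400 + 3,302,000·S = 87,060,400
S = (87,060,400 − 86,702,400) / 3,302,000 = 0.1084 g/kg

0.11 g/kg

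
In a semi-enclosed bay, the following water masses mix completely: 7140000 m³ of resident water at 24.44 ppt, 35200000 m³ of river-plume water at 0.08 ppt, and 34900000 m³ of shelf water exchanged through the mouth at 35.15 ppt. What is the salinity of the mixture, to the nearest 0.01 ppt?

18.18 ppt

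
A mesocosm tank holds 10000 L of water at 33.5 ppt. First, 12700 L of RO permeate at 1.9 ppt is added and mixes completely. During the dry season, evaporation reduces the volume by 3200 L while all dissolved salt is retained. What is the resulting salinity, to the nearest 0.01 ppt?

18.42 ppt

After mixing: salt = 10,000×33.5 + 12,700×1.9 = 359,130; volume = 22,700 L
After evaporation: salt unchanged = 359,130; volume = 22,700 − 3,200 = 19,500 L
S = 359,130 / 19,500 = 18.4169 ppt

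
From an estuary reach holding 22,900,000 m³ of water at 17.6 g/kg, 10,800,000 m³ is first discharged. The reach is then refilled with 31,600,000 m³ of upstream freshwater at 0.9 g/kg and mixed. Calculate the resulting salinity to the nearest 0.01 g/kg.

Remaining after removal: 12,100,000 m³ at 17.6 g/kg (salt = 212,960,000)
After addition: salt = 212,960,000 + 31,600,000×0.9 = 241,400,000; volume = 43,700,000 m³
S = 241,400,000 / 43,700,000 = 5.524 g/kg

5.52 g/kg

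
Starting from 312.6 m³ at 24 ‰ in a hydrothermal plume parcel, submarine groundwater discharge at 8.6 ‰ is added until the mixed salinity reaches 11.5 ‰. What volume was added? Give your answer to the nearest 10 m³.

Salt balance: 312.6×24 + V×8.6 = (312.6+V)×11.5
7,502.4 + 8.6V = 3,594.9 + 11.5V
3,907.5 = 2.9V
V = 1,347.41 m³

1350 m³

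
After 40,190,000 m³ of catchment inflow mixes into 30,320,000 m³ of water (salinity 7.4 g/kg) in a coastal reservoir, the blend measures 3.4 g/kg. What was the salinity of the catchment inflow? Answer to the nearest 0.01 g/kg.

Salt balance: 30,320,000×7.4 + 40,190,000×S = 70,510,000×3.4
224,368,000 + 40,190,000·S = 239,734,000
S = (239,734,000 − 224,368,000) / 40,190,000 = 0.3823 g/kg

0.38 g/kg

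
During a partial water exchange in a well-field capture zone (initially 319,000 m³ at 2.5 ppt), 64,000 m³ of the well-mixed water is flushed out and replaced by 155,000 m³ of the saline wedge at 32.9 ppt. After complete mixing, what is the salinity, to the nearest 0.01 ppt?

Remaining after removal: 255,000 m³ at 2.5 ppt (salt = 637,500)
After addition: salt = 637,500 + 155,000×32.9 = 5,737,000; volume = 410,000 m³
S = 5,737,000 / 410,000 = 13.9927 ppt

13.99 ppt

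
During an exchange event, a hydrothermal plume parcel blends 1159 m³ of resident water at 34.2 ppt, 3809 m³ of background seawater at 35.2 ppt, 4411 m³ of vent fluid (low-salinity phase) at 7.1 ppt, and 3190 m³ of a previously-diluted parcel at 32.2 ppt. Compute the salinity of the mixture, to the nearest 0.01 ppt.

Weighted by volume,
salt = 1,159×34.2 + 3,809×35.2 + 4,411×7.1 + 3,190×32.2 = 39,637.8 + 134,076.8 + 31,318.1 + 102,718 = 307,750.7
volume = 1,159 + 3,809 + 4,411 + 3,190 = 12,569 m³
S = 307,750.7 / 12,569 = 24.4849 ppt

24.48 ppt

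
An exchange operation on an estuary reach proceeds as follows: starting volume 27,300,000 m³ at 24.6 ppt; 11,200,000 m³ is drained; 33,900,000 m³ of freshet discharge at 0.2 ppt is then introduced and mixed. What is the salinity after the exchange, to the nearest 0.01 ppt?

8.06 ppt

Remaining after removal: 16,100,000 m³ at 24.6 ppt (salt = 396,060,000)
After addition: salt = 396,060,000 + 33,900,000×0.2 = 402,840,000; volume = 50,000,000 m³
S = 402,840,000 / 50,000,000 = 8.0568 ppt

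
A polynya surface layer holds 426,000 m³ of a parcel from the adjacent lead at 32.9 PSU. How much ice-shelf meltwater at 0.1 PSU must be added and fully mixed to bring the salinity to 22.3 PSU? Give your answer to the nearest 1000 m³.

Salt balance: 426,000×32.9 + V×0.1 = (426,000+V)×22.3
14,015,400 + 0.1V = 9,499,800 + 22.3V
4,515,600 = 22.2V
V = 203,405.41 m³

203000 m³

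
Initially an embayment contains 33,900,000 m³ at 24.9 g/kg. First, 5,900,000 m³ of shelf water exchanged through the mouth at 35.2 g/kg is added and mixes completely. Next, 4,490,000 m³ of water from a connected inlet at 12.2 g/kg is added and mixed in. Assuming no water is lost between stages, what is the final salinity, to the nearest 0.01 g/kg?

Total salt / total volume:
Initial salt = 33,900,000×24.9 = 844,110,000
After stage 1: salt = 844,110,000 + 5,900,000×35.2 = 1,051,790,000; volume = 39,800,000 m³; S = 26.427 g/kg
After stage 2: salt = 1,051,790,000 + 4,490,000×12.2 = 1,106,568,000; volume = 44,290,000 m³
S = 1,106,568,000 / 44,290,000 = 24.9846 g/kg

24.98 g/kg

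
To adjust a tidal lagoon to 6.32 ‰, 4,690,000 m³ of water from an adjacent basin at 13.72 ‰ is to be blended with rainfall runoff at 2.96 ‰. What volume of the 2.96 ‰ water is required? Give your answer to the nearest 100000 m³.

Salt balance: 4,690,000×13.72 + V×2.96 = (4,690,000+V)×6.32
64,346,800 + 2.96V = 29,640,800 + 6.32V
34,706,000 = 3.36V
V = 10,329,166.67 m³

10300000 m³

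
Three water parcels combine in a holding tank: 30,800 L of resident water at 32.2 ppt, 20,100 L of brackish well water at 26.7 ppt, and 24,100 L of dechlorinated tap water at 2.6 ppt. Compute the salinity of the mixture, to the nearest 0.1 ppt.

Mass of salt is conserved:
salt = 30,800×32.2 + 20,100×26.7 + 24,100×2.6 = 991,760 + 536,670 + 62,660 = 1,591,090
volume = 30,800 + 20,100 + 24,100 = 75,000 L
S = 1,591,090 / 75,000 = 21.215 ppt

21.2 ppt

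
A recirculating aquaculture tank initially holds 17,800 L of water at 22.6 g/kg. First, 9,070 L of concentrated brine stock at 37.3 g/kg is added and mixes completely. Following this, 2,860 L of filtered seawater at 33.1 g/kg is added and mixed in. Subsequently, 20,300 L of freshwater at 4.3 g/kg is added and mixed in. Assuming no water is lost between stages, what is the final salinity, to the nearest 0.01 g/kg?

18.44 g/kg

Mass of salt is conserved:
Initial salt = 17,800×22.6 = 402,280
After stage 1: salt = 402,280 + 9,070×37.3 = 740,591; volume = 26,870 L; S = 27.562 g/kg
After stage 2: salt = 740,591 + 2,860×33.1 = 835,257; volume = 29,730 L; S = 28.095 g/kg
After stage 3: salt = 835,257 + 20,300×4.3 = 922,547; volume = 50,030 L
S = 922,547 / 50,030 = 18.4399 g/kg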